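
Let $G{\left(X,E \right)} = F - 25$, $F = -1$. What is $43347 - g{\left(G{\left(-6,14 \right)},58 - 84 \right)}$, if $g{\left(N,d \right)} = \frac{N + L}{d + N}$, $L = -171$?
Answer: $\frac{2253847}{52} \approx 43343.0$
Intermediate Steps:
$G{\left(X,E \right)} = -26$ ($G{\left(X,E \right)} = -1 - 25 = -26$)
$g{\left(N,d \right)} = \frac{-171 + N}{N + d}$ ($g{\left(N,d \right)} = \frac{N - 171}{d + N} = \frac{-171 + N}{N + d}$)
$43347 - g{\left(G{\left(-6,14 \right)},58 - 84 \right)} = 43347 - \frac{-171 - 26}{-26 + \left(58 - 84\right)} = 43347 - \frac{1}{-26 + \left(58 - 84\right)} \left(-197\right) = 43347 - \frac{1}{-26 - 26} \left(-197\right) = 43347 - \frac{1}{-52} \left(-197\right) = 43347 - \left(- \frac{1}{52}\right) \left(-197\right) = 43347 - \frac{197}{52} = \frac{2253847}{52}$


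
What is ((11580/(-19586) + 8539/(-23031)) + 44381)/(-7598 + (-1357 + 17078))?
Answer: 10009588404206/1832082401709 ≈ 5.4635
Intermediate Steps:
((11580/(-19586) + 8539/(-23031)) + 44381)/(-7598 + (-1357 + 17078)) = ((11580*(-1/19586) + 8539*(-1/23031)) + 44381)/(-7598 + 15721) = ((-5790/9793 - 8539/23031) + 44381)/8123 = (-216971917/225542583 + 44381)*(1/8123) = (10009588404206/225542583)*(1/8123) = 10009588404206/1832082401709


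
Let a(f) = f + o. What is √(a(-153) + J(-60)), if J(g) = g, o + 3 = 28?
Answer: 2*I*√47 ≈ 13.711*I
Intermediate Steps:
o = 25 (o = -3 + 28 = 25)
a(f) = 25 + f (a(f) = f + 25 = 25 + f)
√(a(-153) + J(-60)) = √((25 - 153) - 60) = √(-128 - 60) = √(-188) = 2*I*√47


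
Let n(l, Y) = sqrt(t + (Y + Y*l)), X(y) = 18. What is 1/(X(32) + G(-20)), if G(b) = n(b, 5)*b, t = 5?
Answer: 1/2018 + 5*I*sqrt(10)/3027 ≈ 0.00049554 + 0.0052235*I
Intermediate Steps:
n(l, Y) = sqrt(5 + Y + Y*l) (n(l, Y) = sqrt(5 + (Y + Y*l)) = sqrt(5 + Y + Y*l))
G(b) = b*sqrt(10 + 5*b) (G(b) = sqrt(5 + 5 + 5*b)*b = sqrt(10 + 5*b)*b = b*sqrt(10 + 5*b))
1/(X(32) + G(-20)) = 1/(18 - 20*sqrt(10 + 5*(-20))) = 1/(18 - 20*sqrt(10 - 100)) = 1/(18 - 60*I*sqrt(10))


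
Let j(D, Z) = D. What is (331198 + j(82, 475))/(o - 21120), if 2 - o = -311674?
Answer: 82820/72639 ≈ 1.1402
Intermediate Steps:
o = 311676 (o = 2 - 1*(-311674) = 2 + 311674 = 311676)
(331198 + j(82, 475))/(o - 21120) = (331198 + 82)/(311676 - 21120) = 331280/290556 = 331280*(1/290556) = 82820/72639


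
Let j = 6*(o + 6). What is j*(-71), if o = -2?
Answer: -1704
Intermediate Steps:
j = 24 (j = 6*(-2 + 6) = 6*4 = 24)
j*(-71) = 24*(-71) = -1704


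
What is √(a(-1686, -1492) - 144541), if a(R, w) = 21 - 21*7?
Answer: I*√144667 ≈ 380.35*I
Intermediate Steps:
a(R, w) = -126 (a(R, w) = 21 - 147 = -126)
√(a(-1686, -1492) - 144541) = √(-126 - 144541) = √(-144667) = I*√144667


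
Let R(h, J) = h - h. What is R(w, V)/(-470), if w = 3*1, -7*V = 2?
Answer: 0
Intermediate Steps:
V = -2/7 (V = -⅐*2 = -2/7 ≈ -0.28571)
w = 3
R(h, J) = 0
R(w, V)/(-470) = 0/(-470) = -1/470*0 = 0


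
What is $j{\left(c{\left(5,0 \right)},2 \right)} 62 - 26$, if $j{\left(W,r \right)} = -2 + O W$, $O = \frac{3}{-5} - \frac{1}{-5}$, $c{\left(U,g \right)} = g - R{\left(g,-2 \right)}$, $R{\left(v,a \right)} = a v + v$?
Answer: $-150$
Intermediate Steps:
$R{\left(v,a \right)} = v + a v$
$c{\left(U,g \right)} = 2 g$ ($c{\left(U,g \right)} = g - g \left(1 - 2\right) = g - g \left(-1\right) = g - - g = g + g = 2 g$)
$O = - \frac{2}{5}$ ($O = 3 \left(- \frac{1}{5}\right) - - \frac{1}{5} = - \frac{3}{5} + \frac{1}{5} = - \frac{2}{5} \approx -0.4$)
$j{\left(W,r \right)} = -2 - \frac{2 W}{5}$
$j{\left(c{\left(5,0 \right)},2 \right)} 62 - 26 = \left(-2 - \frac{2 \cdot 2 \cdot 0}{5}\right) 62 - 26 = \left(-2 - 0\right) 62 - 26 = \left(-2 + 0\right) 62 - 26 = \left(-2\right) 62 - 26 = -124 - 26 = -150$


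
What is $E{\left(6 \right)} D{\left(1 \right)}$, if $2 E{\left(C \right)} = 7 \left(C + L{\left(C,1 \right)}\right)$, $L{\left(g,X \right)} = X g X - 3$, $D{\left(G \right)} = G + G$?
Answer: $63$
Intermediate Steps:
$D{\left(G \right)} = 2 G$
$L{\left(g,X \right)} = -3 + g X^{2}$ ($L{\left(g,X \right)} = g X^{2} - 3 = -3 + g X^{2}$)
$E{\left(C \right)} = - \frac{21}{2} + 7 C$ ($E{\left(C \right)} = \frac{7 \left(C + \left(-3 + C 1^{2}\right)\right)}{2} = \frac{7 \left(C + \left(-3 + C 1\right)\right)}{2} = \frac{7 \left(C + \left(-3 + C\right)\right)}{2} = \frac{7 \left(-3 + 2 C\right)}{2} = \frac{-21 + 14 C}{2} = - \frac{21}{2} + 7 C$)
$E{\left(6 \right)} D{\left(1 \right)} = \left(- \frac{21}{2} + 7 \cdot 6\right) 2 \cdot 1 = \left(- \frac{21}{2} + 42\right) 2 = \frac{63}{2} \cdot 2 = 63$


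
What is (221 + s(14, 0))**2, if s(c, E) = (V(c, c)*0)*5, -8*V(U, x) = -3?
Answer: 48841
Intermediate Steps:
V(U, x) = 3/8 (V(U, x) = -1/8*(-3) = 3/8)
s(c, E) = 0 (s(c, E) = ((3/8)*0)*5 = 0*5 = 0)
(221 + s(14, 0))**2 = (221 + 0)**2 = 221**2 = 48841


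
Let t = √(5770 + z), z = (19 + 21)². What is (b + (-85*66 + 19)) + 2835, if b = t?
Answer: -2756 + √7370 ≈ -2670.2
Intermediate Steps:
z = 1600 (z = 40² = 1600)
t = √7370 (t = √(5770 + 1600) = √7370 ≈ 85.849)
b = √7370 ≈ 85.849
(b + (-85*66 + 19)) + 2835 = (√7370 + (-85*66 + 19)) + 2835 = (√7370 + (-5610 + 19)) + 2835 = (√7370 - 5591) + 2835 = (-5591 + √7370) + 2835 = -2756 + √7370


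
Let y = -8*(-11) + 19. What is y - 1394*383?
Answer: -533795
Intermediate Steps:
y = 107 (y = 88 + 19 = 107)
y - 1394*383 = 107 - 1394*383 = 107 - 533902 = -533795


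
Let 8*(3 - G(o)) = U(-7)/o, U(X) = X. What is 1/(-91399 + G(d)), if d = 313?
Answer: -2504/228855577 ≈ -1.0941e-5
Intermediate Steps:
G(o) = 3 + 7/(8*o) (G(o) = 3 - (-7)/(8*o) = 3 + 7/(8*o))
1/(-91399 + G(d)) = 1/(-91399 + (3 + (7/8)/313)) = 1/(-91399 + (3 + (7/8)*(1/313))) = 1/(-91399 + (3 + 7/2504)) = 1/(-91399 + 7519/2504) = 1/(-228855577/2504) = -2504/228855577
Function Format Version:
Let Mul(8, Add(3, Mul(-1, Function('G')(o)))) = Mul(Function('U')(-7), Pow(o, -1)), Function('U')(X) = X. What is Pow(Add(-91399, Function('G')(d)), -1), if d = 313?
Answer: Rational(-2504, 228855577) ≈ -1.0941e-5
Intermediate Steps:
Function('G')(o) = Add(3, Mul(Rational(7, 8), Pow(o, -1))) (Function('G')(o) = Add(3, Mul(Rational(-1, 8), Mul(-7, Pow(o, -1)))) = Add(3, Mul(Rational(7, 8), Pow(o, -1))))
Pow(Add(-91399, Function('G')(d)), -1) = Pow(Add(-91399, Add(3, Mul(Rational(7, 8), Pow(313, -1)))), -1) = Pow(Add(-91399, Add(3, Mul(Rational(7, 8), Rational(1, 313)))), -1) = Pow(Add(-91399, Add(3, Rational(7, 2504))), -1) = Pow(Add(-91399, Rational(7519, 2504)), -1) = Pow(Rational(-228855577, 2504), -1) = Rational(-2504, 228855577)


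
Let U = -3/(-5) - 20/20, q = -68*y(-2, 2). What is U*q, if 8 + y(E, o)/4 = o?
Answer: -3264/5 ≈ -652.80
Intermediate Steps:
y(E, o) = -32 + 4*o
q = 1632 (q = -68*(-32 + 4*2) = -68*(-32 + 8) = -68*(-24) = 1632)
U = -2/5 (U = -3*(-1/5) - 20*1/20 = 3/5 - 1 = -2/5 ≈ -0.40000)
U*q = -2/5*1632 = -3264/5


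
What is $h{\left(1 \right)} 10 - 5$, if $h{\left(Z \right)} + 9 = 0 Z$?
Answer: $-95$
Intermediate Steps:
$h{\left(Z \right)} = -9$ ($h{\left(Z \right)} = -9 + 0 Z = -9 + 0 = -9$)
$h{\left(1 \right)} 10 - 5 = \left(-9\right) 10 - 5 = -90 - 5 = -95$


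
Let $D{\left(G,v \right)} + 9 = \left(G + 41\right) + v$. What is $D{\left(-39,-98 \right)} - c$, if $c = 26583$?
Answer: $-26688$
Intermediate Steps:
$D{\left(G,v \right)} = 32 + G + v$ ($D{\left(G,v \right)} = -9 + \left(\left(G + 41\right) + v\right) = -9 + \left(\left(41 + G\right) + v\right) = -9 + \left(41 + G + v\right) = 32 + G + v$)
$D{\left(-39,-98 \right)} - c = \left(32 - 39 - 98\right) - 26583 = -105 - 26583 = -26688$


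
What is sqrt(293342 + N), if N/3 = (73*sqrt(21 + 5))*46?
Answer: sqrt(293342 + 10074*sqrt(26)) ≈ 587.12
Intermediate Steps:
N = 10074*sqrt(26) (N = 3*((73*sqrt(21 + 5))*46) = 3*((73*sqrt(26))*46) = 3*(3358*sqrt(26)) = 10074*sqrt(26) ≈ 51368.)
sqrt(293342 + N) = sqrt(293342 + 10074*sqrt(26))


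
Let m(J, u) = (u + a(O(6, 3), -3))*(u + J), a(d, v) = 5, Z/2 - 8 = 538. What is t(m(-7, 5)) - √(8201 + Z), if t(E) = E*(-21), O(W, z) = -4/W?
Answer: 420 - √9293 ≈ 323.60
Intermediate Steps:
Z = 1092 (Z = 16 + 2*538 = 16 + 1076 = 1092)
m(J, u) = (5 + u)*(J + u) (m(J, u) = (u + 5)*(u + J) = (5 + u)*(J + u))
t(E) = -21*E
t(m(-7, 5)) - √(8201 + Z) = -21*(5² + 5*(-7) + 5*5 - 7*5) - √(8201 + 1092) = -21*(25 - 35 + 25 - 35) - √9293 = -21*(-20) - √9293 = 420 - √9293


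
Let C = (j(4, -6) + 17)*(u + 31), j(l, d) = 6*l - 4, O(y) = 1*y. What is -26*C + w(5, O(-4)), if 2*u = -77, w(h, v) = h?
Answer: 7220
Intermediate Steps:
O(y) = y
u = -77/2 (u = (½)*(-77) = -77/2 ≈ -38.500)
j(l, d) = -4 + 6*l
C = -555/2 (C = ((-4 + 6*4) + 17)*(-77/2 + 31) = ((-4 + 24) + 17)*(-15/2) = (20 + 17)*(-15/2) = 37*(-15/2) = -555/2 ≈ -277.50)
-26*C + w(5, O(-4)) = -26*(-555/2) + 5 = 7215 + 5 = 7220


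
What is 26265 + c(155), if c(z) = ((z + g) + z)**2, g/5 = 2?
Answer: 128665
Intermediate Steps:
g = 10 (g = 5*2 = 10)
c(z) = (10 + 2*z)**2 (c(z) = ((z + 10) + z)**2 = ((10 + z) + z)**2 = (10 + 2*z)**2)
26265 + c(155) = 26265 + 4*(5 + 155)**2 = 26265 + 4*160**2 = 26265 + 4*25600 = 26265 + 102400 = 128665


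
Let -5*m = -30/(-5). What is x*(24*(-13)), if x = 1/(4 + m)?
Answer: -780/7 ≈ -111.43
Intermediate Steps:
m = -6/5 (m = -(-6)/(-5) = -(-6)*(-1)/5 = -⅕*6 = -6/5 ≈ -1.2000)
x = 5/14 (x = 1/(4 - 6/5) = 1/(14/5) = 5/14 ≈ 0.35714)
x*(24*(-13)) = 5*(24*(-13))/14 = (5/14)*(-312) = -780/7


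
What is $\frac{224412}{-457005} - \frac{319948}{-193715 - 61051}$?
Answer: $\frac{14840881358}{19404889305} \approx 0.7648$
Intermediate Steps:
$\frac{224412}{-457005} - \frac{319948}{-193715 - 61051} = 224412 \left(- \frac{1}{457005}\right) - \frac{319948}{-193715 - 61051} = - \frac{74804}{152335} - \frac{319948}{-254766} = - \frac{74804}{152335} - - \frac{159974}{127383} = - \frac{74804}{152335} + \frac{159974}{127383} = \frac{14840881358}{19404889305}$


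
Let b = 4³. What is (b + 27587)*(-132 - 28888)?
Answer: -802432020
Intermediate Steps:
b = 64
(b + 27587)*(-132 - 28888) = (64 + 27587)*(-132 - 28888) = 27651*(-29020) = -802432020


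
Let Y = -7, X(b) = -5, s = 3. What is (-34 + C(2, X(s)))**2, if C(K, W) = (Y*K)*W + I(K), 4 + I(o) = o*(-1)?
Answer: 900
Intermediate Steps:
I(o) = -4 - o (I(o) = -4 + o*(-1) = -4 - o)
C(K, W) = -4 - K - 7*K*W (C(K, W) = (-7*K)*W + (-4 - K) = -7*K*W + (-4 - K) = -4 - K - 7*K*W)
(-34 + C(2, X(s)))**2 = (-34 + (-4 - 1*2 - 7*2*(-5)))**2 = (-34 + (-4 - 2 + 70))**2 = (-34 + 64)**2 = 30**2 = 900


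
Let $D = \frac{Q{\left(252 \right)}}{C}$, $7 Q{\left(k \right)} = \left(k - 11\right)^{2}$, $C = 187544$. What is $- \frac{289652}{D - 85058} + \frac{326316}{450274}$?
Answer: $\frac{9439002190770046}{2285442740813661} \approx 4.1301$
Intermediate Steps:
$Q{\left(k \right)} = \frac{\left(-11 + k\right)^{2}}{7}$ ($Q{\left(k \right)} = \frac{\left(k - 11\right)^{2}}{7} = \frac{\left(-11 + k\right)^{2}}{7}$)
$D = \frac{58081}{1312808}$ ($D = \frac{\frac{1}{7} \left(-11 + 252\right)^{2}}{187544} = \frac{241^{2}}{7} \cdot \frac{1}{187544} = \frac{1}{7} \cdot 58081 \cdot \frac{1}{187544} = \frac{58081}{7} \cdot \frac{1}{187544} = \frac{58081}{1312808} \approx 0.044242$)
$- \frac{289652}{D - 85058} + \frac{326316}{450274} = - \frac{289652}{\frac{58081}{1312808} - 85058} + \frac{326316}{450274} = - \frac{289652}{\frac{58081}{1312808} - 85058} + 326316 \cdot \frac{1}{450274} = - \frac{289652}{- \frac{111664764783}{1312808}} + \frac{163158}{225137} = \left(-289652\right) \left(- \frac{1312808}{111664764783}\right) + \frac{163158}{225137} = \frac{34568860256}{10151342253} + \frac{163158}{225137} = \frac{9439002190770046}{2285442740813661}$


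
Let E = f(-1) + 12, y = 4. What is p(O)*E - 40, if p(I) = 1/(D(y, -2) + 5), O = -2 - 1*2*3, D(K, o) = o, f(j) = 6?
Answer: -34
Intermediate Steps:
O = -8 (O = -2 - 2*3 = -2 - 6 = -8)
E = 18 (E = 6 + 12 = 18)
p(I) = ⅓ (p(I) = 1/(-2 + 5) = 1/3 = ⅓)
p(O)*E - 40 = (⅓)*18 - 40 = 6 - 40 = -34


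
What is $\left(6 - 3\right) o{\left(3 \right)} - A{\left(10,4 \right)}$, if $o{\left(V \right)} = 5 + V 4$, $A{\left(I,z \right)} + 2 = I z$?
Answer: $13$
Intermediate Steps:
$A{\left(I,z \right)} = -2 + I z$
$o{\left(V \right)} = 5 + 4 V$
$\left(6 - 3\right) o{\left(3 \right)} - A{\left(10,4 \right)} = \left(6 - 3\right) \left(5 + 4 \cdot 3\right) - \left(-2 + 10 \cdot 4\right) = 3 \left(5 + 12\right) - \left(-2 + 40\right) = 3 \cdot 17 - 38 = 51 - 38 = 13$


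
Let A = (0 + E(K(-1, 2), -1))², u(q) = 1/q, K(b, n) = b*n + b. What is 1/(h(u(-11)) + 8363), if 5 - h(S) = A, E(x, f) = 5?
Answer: 1/8343 ≈ 0.00011986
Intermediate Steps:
K(b, n) = b + b*n
A = 25 (A = (0 + 5)² = 5² = 25)
h(S) = -20 (h(S) = 5 - 1*25 = 5 - 25 = -20)
1/(h(u(-11)) + 8363) = 1/(-20 + 8363) = 1/8343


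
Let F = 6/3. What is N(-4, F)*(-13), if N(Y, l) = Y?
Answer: 52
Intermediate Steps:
F = 2 (F = 6*(⅓) = 2)
N(-4, F)*(-13) = -4*(-13) = 52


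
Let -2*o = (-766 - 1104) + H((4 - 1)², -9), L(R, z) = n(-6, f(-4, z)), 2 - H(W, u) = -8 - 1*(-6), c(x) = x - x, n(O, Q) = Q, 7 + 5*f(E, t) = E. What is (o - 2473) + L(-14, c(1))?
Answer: -7711/5 ≈ -1542.2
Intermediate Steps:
f(E, t) = -7/5 + E/5
c(x) = 0
H(W, u) = 4 (H(W, u) = 2 - (-8 - 1*(-6)) = 2 - (-8 + 6) = 2 - 1*(-2) = 2 + 2 = 4)
L(R, z) = -11/5 (L(R, z) = -7/5 + (⅕)*(-4) = -7/5 - ⅘ = -11/5)
o = 933 (o = -((-766 - 1104) + 4)/2 = -(-1870 + 4)/2 = -½*(-1866) = 933)
(o - 2473) + L(-14, c(1)) = (933 - 2473) - 11/5 = -1540 - 11/5 = -7711/5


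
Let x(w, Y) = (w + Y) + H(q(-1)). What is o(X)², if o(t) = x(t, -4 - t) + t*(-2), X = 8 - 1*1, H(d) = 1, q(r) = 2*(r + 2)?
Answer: 289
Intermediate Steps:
q(r) = 4 + 2*r (q(r) = 2*(2 + r) = 4 + 2*r)
x(w, Y) = 1 + Y + w (x(w, Y) = (w + Y) + 1 = (Y + w) + 1 = 1 + Y + w)
X = 7 (X = 8 - 1 = 7)
o(t) = -3 - 2*t (o(t) = (1 + (-4 - t) + t) + t*(-2) = -3 - 2*t)
o(X)² = (-3 - 2*7)² = (-3 - 14)² = (-17)² = 289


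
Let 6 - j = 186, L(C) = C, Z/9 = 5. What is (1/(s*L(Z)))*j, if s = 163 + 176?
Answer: -4/339 ≈ -0.011799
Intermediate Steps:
Z = 45 (Z = 9*5 = 45)
j = -180 (j = 6 - 1*186 = 6 - 186 = -180)
s = 339
(1/(s*L(Z)))*j = (1/(339*45))*(-180) = ((1/339)*(1/45))*(-180) = (1/15255)*(-180) = -4/339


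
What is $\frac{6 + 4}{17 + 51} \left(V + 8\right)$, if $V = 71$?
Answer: $\frac{395}{34} \approx 11.618$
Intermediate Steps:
$\frac{6 + 4}{17 + 51} \left(V + 8\right) = \frac{6 + 4}{17 + 51} \left(71 + 8\right) = \frac{10}{68} \cdot 79 = 10 \cdot \frac{1}{68} \cdot 79 = \frac{5}{34} \cdot 79 = \frac{395}{34}$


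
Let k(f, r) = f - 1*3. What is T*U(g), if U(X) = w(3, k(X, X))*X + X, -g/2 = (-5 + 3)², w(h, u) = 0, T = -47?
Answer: 376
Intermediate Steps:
k(f, r) = -3 + f (k(f, r) = f - 3 = -3 + f)
g = -8 (g = -2*(-5 + 3)² = -2*(-2)² = -2*4 = -8)
U(X) = X (U(X) = 0*X + X = 0 + X = X)
T*U(g) = -47*(-8) = 376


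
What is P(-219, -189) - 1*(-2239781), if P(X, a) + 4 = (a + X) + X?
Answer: 2239150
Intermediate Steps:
P(X, a) = -4 + a + 2*X (P(X, a) = -4 + ((a + X) + X) = -4 + ((X + a) + X) = -4 + (a + 2*X) = -4 + a + 2*X)
P(-219, -189) - 1*(-2239781) = (-4 - 189 + 2*(-219)) - 1*(-2239781) = (-4 - 189 - 438) + 2239781 = -631 + 2239781 = 2239150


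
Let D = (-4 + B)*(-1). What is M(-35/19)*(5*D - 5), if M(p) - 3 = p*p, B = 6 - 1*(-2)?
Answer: -57700/361 ≈ -159.83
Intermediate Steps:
B = 8 (B = 6 + 2 = 8)
D = -4 (D = (-4 + 8)*(-1) = 4*(-1) = -4)
M(p) = 3 + p² (M(p) = 3 + p*p = 3 + p²)
M(-35/19)*(5*D - 5) = (3 + (-35/19)²)*(5*(-4) - 5) = (3 + (-35*1/19)²)*(-20 - 5) = (3 + (-35/19)²)*(-25) = (3 + 1225/361)*(-25) = (2308/361)*(-25) = -57700/361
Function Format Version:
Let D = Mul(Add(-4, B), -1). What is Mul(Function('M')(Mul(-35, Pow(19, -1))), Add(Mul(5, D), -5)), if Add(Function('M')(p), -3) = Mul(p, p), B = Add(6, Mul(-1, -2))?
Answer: Rational(-57700, 361) ≈ -159.83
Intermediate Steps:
B = 8 (B = Add(6, 2) = 8)
D = -4 (D = Mul(Add(-4, 8), -1) = Mul(4, -1) = -4)
Function('M')(p) = Add(3, Pow(p, 2)) (Function('M')(p) = Add(3, Mul(p, p)) = Add(3, Pow(p, 2)))
Mul(Function('M')(Mul(-35, Pow(19, -1))), Add(Mul(5, D), -5)) = Mul(Add(3, Pow(Mul(-35, Pow(19, -1)), 2)), Add(Mul(5, -4), -5)) = Mul(Add(3, Pow(Mul(-35, Rational(1, 19)), 2)), Add(-20, -5)) = Mul(Add(3, Pow(Rational(-35, 19), 2)), -25) = Mul(Add(3, Rational(1225, 361)), -25) = Mul(Rational(2308, 361), -25) = Rational(-57700, 361)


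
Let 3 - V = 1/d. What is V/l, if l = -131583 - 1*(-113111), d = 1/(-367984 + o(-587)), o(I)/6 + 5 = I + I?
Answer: -375061/18472 ≈ -20.304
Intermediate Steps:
o(I) = -30 + 12*I (o(I) = -30 + 6*(I + I) = -30 + 6*(2*I) = -30 + 12*I)
d = -1/375058 (d = 1/(-367984 + (-30 + 12*(-587))) = 1/(-367984 + (-30 - 7044)) = 1/(-367984 - 7074) = 1/(-375058) = -1/375058 ≈ -2.6663e-6)
V = 375061 (V = 3 - 1/(-1/375058) = 3 - 1*(-375058) = 3 + 375058 = 375061)
l = -18472 (l = -131583 + 113111 = -18472)
V/l = 375061/(-18472) = 375061*(-1/18472) = -375061/18472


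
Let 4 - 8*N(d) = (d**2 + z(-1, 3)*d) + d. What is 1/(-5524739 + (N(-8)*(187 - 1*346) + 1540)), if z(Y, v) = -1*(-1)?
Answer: -2/11044649 ≈ -1.8108e-7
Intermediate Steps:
z(Y, v) = 1
N(d) = 1/2 - d/4 - d**2/8 (N(d) = 1/2 - ((d**2 + 1*d) + d)/8 = 1/2 - ((d**2 + d) + d)/8 = 1/2 - ((d + d**2) + d)/8 = 1/2 - (d**2 + 2*d)/8 = 1/2 + (-d/4 - d**2/8) = 1/2 - d/4 - d**2/8)
1/(-5524739 + (N(-8)*(187 - 1*346) + 1540)) = 1/(-5524739 + ((1/2 - 1/4*(-8) - 1/8*(-8)**2)*(187 - 1*346) + 1540)) = 1/(-5524739 + ((1/2 + 2 - 1/8*64)*(187 - 346) + 1540)) = 1/(-5524739 + ((1/2 + 2 - 8)*(-159) + 1540)) = 1/(-5524739 + (-11/2*(-159) + 1540)) = 1/(-5524739 + (1749/2 + 1540)) = 1/(-5524739 + 4829/2) = 1/(-11044649/2) = -2/11044649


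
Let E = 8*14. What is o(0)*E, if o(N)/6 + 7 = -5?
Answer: -8064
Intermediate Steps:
o(N) = -72 (o(N) = -42 + 6*(-5) = -42 - 30 = -72)
E = 112
o(0)*E = -72*112 = -8064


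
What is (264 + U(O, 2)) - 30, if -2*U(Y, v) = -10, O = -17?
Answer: 239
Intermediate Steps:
U(Y, v) = 5 (U(Y, v) = -½*(-10) = 5)
(264 + U(O, 2)) - 30 = (264 + 5) - 30 = 269 - 30 = 239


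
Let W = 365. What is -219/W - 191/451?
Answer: -2308/2255 ≈ -1.0235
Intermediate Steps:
-219/W - 191/451 = -219/365 - 191/451 = -219*1/365 - 191*1/451 = -⅗ - 191/451 = -2308/2255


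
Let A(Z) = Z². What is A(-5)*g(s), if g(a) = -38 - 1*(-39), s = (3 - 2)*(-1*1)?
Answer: 25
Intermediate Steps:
s = -1 (s = 1*(-1) = -1)
g(a) = 1 (g(a) = -38 + 39 = 1)
A(-5)*g(s) = (-5)²*1 = 25*1 = 25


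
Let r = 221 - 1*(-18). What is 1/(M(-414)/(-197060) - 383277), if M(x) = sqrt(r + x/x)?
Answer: -62015246421155/23769017602561024934 + 9853*sqrt(15)/71307052807683074802 ≈ -2.6091e-6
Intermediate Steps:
r = 239 (r = 221 + 18 = 239)
M(x) = 4*sqrt(15) (M(x) = sqrt(239 + x/x) = sqrt(239 + 1) = sqrt(240) = 4*sqrt(15))
1/(M(-414)/(-197060) - 383277) = 1/((4*sqrt(15))/(-197060) - 383277) = 1/((4*sqrt(15))*(-1/197060) - 383277) = 1/(-sqrt(15)/49265 - 383277) = 1/(-383277 - sqrt(15)/49265)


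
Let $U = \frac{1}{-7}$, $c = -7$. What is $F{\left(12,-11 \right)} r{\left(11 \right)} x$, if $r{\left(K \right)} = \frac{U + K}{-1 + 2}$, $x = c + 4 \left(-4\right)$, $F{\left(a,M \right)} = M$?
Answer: $\frac{19228}{7} \approx 2746.9$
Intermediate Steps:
$x = -23$ ($x = -7 + 4 \left(-4\right) = -7 - 16 = -23$)
$U = - \frac{1}{7} \approx -0.14286$
$r{\left(K \right)} = - \frac{1}{7} + K$ ($r{\left(K \right)} = \frac{- \frac{1}{7} + K}{-1 + 2} = \frac{- \frac{1}{7} + K}{1} = \left(- \frac{1}{7} + K\right) 1 = - \frac{1}{7} + K$)
$F{\left(12,-11 \right)} r{\left(11 \right)} x = - 11 \left(- \frac{1}{7} + 11\right) \left(-23\right) = \left(-11\right) \frac{76}{7} \left(-23\right) = \left(- \frac{836}{7}\right) \left(-23\right) = \frac{19228}{7}$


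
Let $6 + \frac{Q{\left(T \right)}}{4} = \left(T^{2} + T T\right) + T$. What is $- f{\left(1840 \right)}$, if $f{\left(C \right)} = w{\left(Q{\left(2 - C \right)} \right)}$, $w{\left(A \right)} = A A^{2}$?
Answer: $-19723653668899835006976$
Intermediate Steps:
$Q{\left(T \right)} = -24 + 4 T + 8 T^{2}$ ($Q{\left(T \right)} = -24 + 4 \left(\left(T^{2} + T T\right) + T\right) = -24 + 4 \left(\left(T^{2} + T^{2}\right) + T\right) = -24 + 4 \left(2 T^{2} + T\right) = -24 + 4 \left(T + 2 T^{2}\right) = -24 + \left(4 T + 8 T^{2}\right) = -24 + 4 T + 8 T^{2}$)
$w{\left(A \right)} = A^{3}$
$f{\left(C \right)} = \left(-16 - 4 C + 8 \left(2 - C\right)^{2}\right)^{3}$ ($f{\left(C \right)} = \left(-24 + 4 \left(2 - C\right) + 8 \left(2 - C\right)^{2}\right)^{3} = \left(-24 - \left(-8 + 4 C\right) + 8 \left(2 - C\right)^{2}\right)^{3} = \left(-16 - 4 C + 8 \left(2 - C\right)^{2}\right)^{3}$)
$- f{\left(1840 \right)} = - \left(-64\right) \left(4 + 1840 - 2 \left(-2 + 1840\right)^{2}\right)^{3} = - \left(-64\right) \left(4 + 1840 - 2 \cdot 1838^{2}\right)^{3} = - \left(-64\right) \left(4 + 1840 - 6756488\right)^{3} = - \left(-64\right) \left(-6754644\right)^{3} = - \left(-64\right) \left(-308182088576559921984\right) = \left(-1\right) 19723653668899835006976 = -19723653668899835006976$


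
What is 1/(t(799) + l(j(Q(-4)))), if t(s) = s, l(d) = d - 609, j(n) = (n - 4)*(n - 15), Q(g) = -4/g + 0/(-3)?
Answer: 1/232 ≈ 0.0043103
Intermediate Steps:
Q(g) = -4/g (Q(g) = -4/g + 0*(-⅓) = -4/g + 0 = -4/g)
j(n) = (-15 + n)*(-4 + n) (j(n) = (-4 + n)*(-15 + n) = (-15 + n)*(-4 + n))
l(d) = -609 + d
1/(t(799) + l(j(Q(-4)))) = 1/(799 + (-609 + (60 + (-4/(-4))² - (-76)/(-4)))) = 1/(799 + (-609 + (60 + (-4*(-¼))² - (-76)*(-1)/4))) = 1/(799 + (-609 + (60 + 1² - 19*1))) = 1/(799 + (-609 + (60 + 1 - 19))) = 1/(799 + (-609 + 42)) = 1/(799 - 567) = 1/232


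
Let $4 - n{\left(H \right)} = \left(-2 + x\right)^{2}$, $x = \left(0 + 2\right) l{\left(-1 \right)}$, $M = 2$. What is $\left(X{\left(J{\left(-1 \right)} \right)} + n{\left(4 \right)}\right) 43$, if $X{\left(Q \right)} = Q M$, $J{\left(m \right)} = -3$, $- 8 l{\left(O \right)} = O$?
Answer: $- \frac{3483}{16} \approx -217.69$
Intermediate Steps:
$l{\left(O \right)} = - \frac{O}{8}$
$x = \frac{1}{4}$ ($x = \left(0 + 2\right) \left(\left(- \frac{1}{8}\right) \left(-1\right)\right) = 2 \cdot \frac{1}{8} = \frac{1}{4} \approx 0.25$)
$n{\left(H \right)} = \frac{15}{16}$ ($n{\left(H \right)} = 4 - \left(-2 + \frac{1}{4}\right)^{2} = 4 - \left(- \frac{7}{4}\right)^{2} = 4 - \frac{49}{16} = \frac{15}{16}$)
$X{\left(Q \right)} = 2 Q$ ($X{\left(Q \right)} = Q 2 = 2 Q$)
$\left(X{\left(J{\left(-1 \right)} \right)} + n{\left(4 \right)}\right) 43 = \left(2 \left(-3\right) + \frac{15}{16}\right) 43 = \left(-6 + \frac{15}{16}\right) 43 = \left(- \frac{81}{16}\right) 43 = - \frac{3483}{16}$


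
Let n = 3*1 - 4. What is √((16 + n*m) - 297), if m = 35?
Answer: 2*I*√79 ≈ 17.776*I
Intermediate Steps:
n = -1 (n = 3 - 4 = -1)
√((16 + n*m) - 297) = √((16 - 1*35) - 297) = √((16 - 35) - 297) = √(-19 - 297) = √(-316) = 2*I*√79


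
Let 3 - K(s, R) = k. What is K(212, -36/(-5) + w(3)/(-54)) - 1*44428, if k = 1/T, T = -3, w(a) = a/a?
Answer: -133274/3 ≈ -44425.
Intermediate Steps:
w(a) = 1
k = -⅓ (k = 1/(-3) = -⅓ ≈ -0.33333)
K(s, R) = 10/3 (K(s, R) = 3 - 1*(-⅓) = 3 + ⅓ = 10/3)
K(212, -36/(-5) + w(3)/(-54)) - 1*44428 = 10/3 - 1*44428 = 10/3 - 44428 = -133274/3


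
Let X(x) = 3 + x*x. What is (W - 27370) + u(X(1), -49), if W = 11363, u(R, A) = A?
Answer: -16056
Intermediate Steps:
X(x) = 3 + x²
(W - 27370) + u(X(1), -49) = (11363 - 27370) - 49 = -16007 - 49 = -16056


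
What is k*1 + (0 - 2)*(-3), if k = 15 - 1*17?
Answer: 4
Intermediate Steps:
k = -2 (k = 15 - 17 = -2)
k*1 + (0 - 2)*(-3) = -2*1 + (0 - 2)*(-3) = -2 - 2*(-3) = -2 + 6 = 4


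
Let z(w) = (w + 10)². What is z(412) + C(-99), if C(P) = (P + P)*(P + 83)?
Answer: 181252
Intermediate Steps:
z(w) = (10 + w)²
C(P) = 2*P*(83 + P) (C(P) = (2*P)*(83 + P) = 2*P*(83 + P))
z(412) + C(-99) = (10 + 412)² + 2*(-99)*(83 - 99) = 422² + 2*(-99)*(-16) = 178084 + 3168 = 181252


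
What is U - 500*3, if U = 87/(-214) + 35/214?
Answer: -160526/107 ≈ -1500.2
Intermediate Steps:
U = -26/107 (U = 87*(-1/214) + 35*(1/214) = -87/214 + 35/214 = -26/107 ≈ -0.24299)
U - 500*3 = -26/107 - 500*3 = -26/107 - 1500 = -160526/107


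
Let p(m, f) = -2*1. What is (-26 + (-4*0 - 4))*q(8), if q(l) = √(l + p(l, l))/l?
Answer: -15*√6/4 ≈ -9.1856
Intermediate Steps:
p(m, f) = -2
q(l) = √(-2 + l)/l (q(l) = √(l - 2)/l = √(-2 + l)/l)
(-26 + (-4*0 - 4))*q(8) = (-26 + (-4*0 - 4))*(√(-2 + 8)/8) = (-26 + (0 - 4))*(√6/8) = (-26 - 4)*(√6/8) = -15*√6/4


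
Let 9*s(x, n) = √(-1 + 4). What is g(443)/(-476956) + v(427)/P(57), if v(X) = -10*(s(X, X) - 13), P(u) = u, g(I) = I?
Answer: 61979029/27186492 - 10*√3/513 ≈ 2.2460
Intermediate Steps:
s(x, n) = √3/9 (s(x, n) = √(-1 + 4)/9 = √3/9)
v(X) = 130 - 10*√3/9 (v(X) = -10*(√3/9 - 13) = -10*(-13 + √3/9) = 130 - 10*√3/9)
g(443)/(-476956) + v(427)/P(57) = 443/(-476956) + (130 - 10*√3/9)/57 = 443*(-1/476956) + (130 - 10*√3/9)*(1/57) = -443/476956 + (130/57 - 10*√3/513) = 61979029/27186492 - 10*√3/513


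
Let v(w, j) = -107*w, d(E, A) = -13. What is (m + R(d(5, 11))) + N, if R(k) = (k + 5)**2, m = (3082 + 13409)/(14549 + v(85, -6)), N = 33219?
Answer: 60513991/1818 ≈ 33286.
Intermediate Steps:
m = 5497/1818 (m = (3082 + 13409)/(14549 - 107*85) = 16491/(14549 - 9095) = 16491/5454 = 16491*(1/5454) = 5497/1818 ≈ 3.0237)
R(k) = (5 + k)**2
(m + R(d(5, 11))) + N = (5497/1818 + (5 - 13)**2) + 33219 = (5497/1818 + (-8)**2) + 33219 = (5497/1818 + 64) + 33219 = 121849/1818 + 33219 = 60513991/1818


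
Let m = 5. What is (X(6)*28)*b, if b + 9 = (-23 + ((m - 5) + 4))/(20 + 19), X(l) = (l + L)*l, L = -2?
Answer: -82880/13 ≈ -6375.4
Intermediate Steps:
X(l) = l*(-2 + l) (X(l) = (l - 2)*l = (-2 + l)*l = l*(-2 + l))
b = -370/39 (b = -9 + (-23 + ((5 - 5) + 4))/(20 + 19) = -9 + (-23 + (0 + 4))/39 = -9 + (-23 + 4)*(1/39) = -9 - 19*1/39 = -9 - 19/39 = -370/39 ≈ -9.4872)
(X(6)*28)*b = ((6*(-2 + 6))*28)*(-370/39) = ((6*4)*28)*(-370/39) = (24*28)*(-370/39) = 672*(-370/39) = -82880/13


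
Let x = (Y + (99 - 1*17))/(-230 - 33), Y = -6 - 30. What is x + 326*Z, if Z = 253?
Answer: 21691668/263 ≈ 82478.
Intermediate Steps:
Y = -36
x = -46/263 (x = (-36 + (99 - 1*17))/(-230 - 33) = (-36 + (99 - 17))/(-263) = (-36 + 82)*(-1/263) = 46*(-1/263) = -46/263 ≈ -0.17490)
x + 326*Z = -46/263 + 326*253 = -46/263 + 82478 = 21691668/263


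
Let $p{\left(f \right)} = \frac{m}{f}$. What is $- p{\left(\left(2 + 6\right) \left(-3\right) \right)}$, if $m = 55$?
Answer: $\frac{55}{24} \approx 2.2917$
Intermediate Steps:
$p{\left(f \right)} = \frac{55}{f}$
$- p{\left(\left(2 + 6\right) \left(-3\right) \right)} = - \frac{55}{\left(2 + 6\right) \left(-3\right)} = - \frac{55}{8 \left(-3\right)} = - \frac{55}{-24} = - \frac{55 \left(-1\right)}{24} = \left(-1\right) \left(- \frac{55}{24}\right) = \frac{55}{24}$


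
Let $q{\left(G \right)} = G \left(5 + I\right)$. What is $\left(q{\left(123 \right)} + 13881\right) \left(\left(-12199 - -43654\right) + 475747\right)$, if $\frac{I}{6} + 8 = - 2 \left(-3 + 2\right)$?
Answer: $5106509736$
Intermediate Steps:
$I = -36$ ($I = -48 + 6 \left(- 2 \left(-3 + 2\right)\right) = -48 + 6 \left(\left(-2\right) \left(-1\right)\right) = -48 + 6 \cdot 2 = -48 + 12 = -36$)
$q{\left(G \right)} = - 31 G$ ($q{\left(G \right)} = G \left(5 - 36\right) = G \left(-31\right) = - 31 G$)
$\left(q{\left(123 \right)} + 13881\right) \left(\left(-12199 - -43654\right) + 475747\right) = \left(\left(-31\right) 123 + 13881\right) \left(\left(-12199 - -43654\right) + 475747\right) = \left(-3813 + 13881\right) \left(\left(-12199 + 43654\right) + 475747\right) = 10068 \left(31455 + 475747\right) = 10068 \cdot 507202 = 5106509736$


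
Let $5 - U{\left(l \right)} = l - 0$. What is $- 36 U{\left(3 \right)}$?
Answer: $-72$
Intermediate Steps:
$U{\left(l \right)} = 5 - l$ ($U{\left(l \right)} = 5 - \left(l - 0\right) = 5 - \left(l + 0\right) = 5 - l$)
$- 36 U{\left(3 \right)} = - 36 \left(5 - 3\right) = \left(-36\right) 2 = -72$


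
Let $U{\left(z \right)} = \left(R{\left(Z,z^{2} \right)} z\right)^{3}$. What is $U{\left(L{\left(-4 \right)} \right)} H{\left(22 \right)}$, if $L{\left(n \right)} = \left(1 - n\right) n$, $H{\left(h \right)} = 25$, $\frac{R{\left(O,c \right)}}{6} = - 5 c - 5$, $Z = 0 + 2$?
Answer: $348198485400000000$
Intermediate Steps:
$Z = 2$
$R{\left(O,c \right)} = -30 - 30 c$ ($R{\left(O,c \right)} = 6 \left(- 5 c - 5\right) = 6 \left(-5 - 5 c\right) = -30 - 30 c$)
$L{\left(n \right)} = n \left(1 - n\right)$
$U{\left(z \right)} = z^{3} \left(-30 - 30 z^{2}\right)^{3}$ ($U{\left(z \right)} = \left(\left(-30 - 30 z^{2}\right) z\right)^{3} = \left(z \left(-30 - 30 z^{2}\right)\right)^{3} = z^{3} \left(-30 - 30 z^{2}\right)^{3}$)
$U{\left(L{\left(-4 \right)} \right)} H{\left(22 \right)} = - 27000 \left(- 4 \left(1 - -4\right)\right)^{3} \left(1 + \left(- 4 \left(1 - -4\right)\right)^{2}\right)^{3} \cdot 25 = - 27000 \left(- 4 \left(1 + 4\right)\right)^{3} \left(1 + \left(- 4 \left(1 + 4\right)\right)^{2}\right)^{3} \cdot 25 = - 27000 \left(\left(-4\right) 5\right)^{3} \left(1 + \left(\left(-4\right) 5\right)^{2}\right)^{3} \cdot 25 = - 27000 \left(-20\right)^{3} \left(1 + \left(-20\right)^{2}\right)^{3} \cdot 25 = \left(-27000\right) \left(-8000\right) \left(1 + 400\right)^{3} \cdot 25 = \left(-27000\right) \left(-8000\right) 401^{3} \cdot 25 = \left(-27000\right) \left(-8000\right) 64481201 \cdot 25 = 13927939416000000 \cdot 25 = 348198485400000000$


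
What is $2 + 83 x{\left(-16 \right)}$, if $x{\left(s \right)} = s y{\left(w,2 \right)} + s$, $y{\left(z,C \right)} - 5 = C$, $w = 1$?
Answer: $-10622$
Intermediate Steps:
$y{\left(z,C \right)} = 5 + C$
$x{\left(s \right)} = 8 s$ ($x{\left(s \right)} = s \left(5 + 2\right) + s = s 7 + s = 7 s + s = 8 s$)
$2 + 83 x{\left(-16 \right)} = 2 + 83 \cdot 8 \left(-16\right) = 2 + 83 \left(-128\right) = 2 - 10624 = -10622$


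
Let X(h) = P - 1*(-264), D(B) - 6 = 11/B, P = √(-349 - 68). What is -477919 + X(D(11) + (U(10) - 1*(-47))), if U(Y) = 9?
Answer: -477655 + I*√417 ≈ -4.7766e+5 + 20.421*I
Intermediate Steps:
P = I*√417 (P = √(-417) = I*√417 ≈ 20.421*I)
D(B) = 6 + 11/B
X(h) = 264 + I*√417 (X(h) = I*√417 - 1*(-264) = I*√417 + 264 = 264 + I*√417)
-477919 + X(D(11) + (U(10) - 1*(-47))) = -477919 + (264 + I*√417) = -477655 + I*√417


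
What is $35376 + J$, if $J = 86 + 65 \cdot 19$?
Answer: $36697$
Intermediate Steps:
$J = 1321$ ($J = 86 + 1235 = 1321$)
$35376 + J = 35376 + 1321 = 36697$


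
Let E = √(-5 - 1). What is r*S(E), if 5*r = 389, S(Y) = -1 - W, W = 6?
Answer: -2723/5 ≈ -544.60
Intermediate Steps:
E = I*√6 (E = √(-6) = I*√6 ≈ 2.4495*I)
S(Y) = -7 (S(Y) = -1 - 1*6 = -1 - 6 = -7)
r = 389/5 (r = (⅕)*389 = 389/5 ≈ 77.800)
r*S(E) = (389/5)*(-7) = -2723/5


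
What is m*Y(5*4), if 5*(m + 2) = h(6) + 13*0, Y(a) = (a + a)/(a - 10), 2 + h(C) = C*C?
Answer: 96/5 ≈ 19.200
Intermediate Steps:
h(C) = -2 + C² (h(C) = -2 + C*C = -2 + C²)
Y(a) = 2*a/(-10 + a) (Y(a) = (2*a)/(-10 + a) = 2*a/(-10 + a))
m = 24/5 (m = -2 + ((-2 + 6²) + 13*0)/5 = -2 + ((-2 + 36) + 0)/5 = -2 + (34 + 0)/5 = -2 + (⅕)*34 = -2 + 34/5 = 24/5 ≈ 4.8000)
m*Y(5*4) = 24*(2*(5*4)/(-10 + 5*4))/5 = 24*(2*20/(-10 + 20))/5 = 24*(2*20/10)/5 = 24*(2*20*(⅒))/5 = (24/5)*4 = 96/5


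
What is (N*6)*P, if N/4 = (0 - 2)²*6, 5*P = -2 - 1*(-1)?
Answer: -576/5 ≈ -115.20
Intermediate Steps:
P = -⅕ (P = (-2 - 1*(-1))/5 = (-2 + 1)/5 = (⅕)*(-1) = -⅕ ≈ -0.20000)
N = 96 (N = 4*((0 - 2)²*6) = 4*((-2)²*6) = 4*(4*6) = 4*24 = 96)
(N*6)*P = (96*6)*(-⅕) = 576*(-⅕) = -576/5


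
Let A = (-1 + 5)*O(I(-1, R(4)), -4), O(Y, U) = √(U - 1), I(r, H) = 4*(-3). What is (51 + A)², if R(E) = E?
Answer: 2521 + 408*I*√5 ≈ 2521.0 + 912.32*I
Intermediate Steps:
I(r, H) = -12
O(Y, U) = √(-1 + U)
A = 4*I*√5 (A = (-1 + 5)*√(-1 - 4) = 4*√(-5) = 4*(I*√5) = 4*I*√5 ≈ 8.9443*I)
(51 + A)² = (51 + 4*I*√5)²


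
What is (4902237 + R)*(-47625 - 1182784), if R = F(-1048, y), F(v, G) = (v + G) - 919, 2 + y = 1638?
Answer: -6031349259554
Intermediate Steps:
y = 1636 (y = -2 + 1638 = 1636)
F(v, G) = -919 + G + v (F(v, G) = (G + v) - 919 = -919 + G + v)
R = -331 (R = -919 + 1636 - 1048 = -331)
(4902237 + R)*(-47625 - 1182784) = (4902237 - 331)*(-47625 - 1182784) = 4901906*(-1230409) = -6031349259554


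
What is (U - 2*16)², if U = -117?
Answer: 22201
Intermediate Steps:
(U - 2*16)² = (-117 - 2*16)² = (-117 - 32)² = (-149)² = 22201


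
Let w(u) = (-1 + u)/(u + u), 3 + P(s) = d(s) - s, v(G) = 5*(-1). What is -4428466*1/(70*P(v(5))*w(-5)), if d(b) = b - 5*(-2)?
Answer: -316319/21 ≈ -15063.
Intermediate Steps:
v(G) = -5
d(b) = 10 + b (d(b) = b + 10 = 10 + b)
P(s) = 7 (P(s) = -3 + ((10 + s) - s) = -3 + 10 = 7)
w(u) = (-1 + u)/(2*u) (w(u) = (-1 + u)/((2*u)) = (-1 + u)*(1/(2*u)) = (-1 + u)/(2*u))
-4428466*1/(70*P(v(5))*w(-5)) = -4428466*(-1/(49*(-1 - 5))) = -4428466/((((½)*(-⅕)*(-6))*7)*70) = -4428466/(((⅗)*7)*70) = -4428466/((21/5)*70) = -4428466/294 = -4428466*1/294 = -316319/21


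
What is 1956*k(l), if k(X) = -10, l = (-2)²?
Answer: -19560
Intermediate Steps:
l = 4
1956*k(l) = 1956*(-10) = -19560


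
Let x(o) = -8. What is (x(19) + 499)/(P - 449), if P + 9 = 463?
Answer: 491/5 ≈ 98.200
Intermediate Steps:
P = 454 (P = -9 + 463 = 454)
(x(19) + 499)/(P - 449) = (-8 + 499)/(454 - 449) = 491/5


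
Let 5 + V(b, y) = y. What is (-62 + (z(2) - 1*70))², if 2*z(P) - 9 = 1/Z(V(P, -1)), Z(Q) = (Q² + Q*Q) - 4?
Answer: 300640921/18496 ≈ 16254.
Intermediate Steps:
V(b, y) = -5 + y
Z(Q) = -4 + 2*Q² (Z(Q) = (Q² + Q²) - 4 = 2*Q² - 4 = -4 + 2*Q²)
z(P) = 613/136 (z(P) = 9/2 + 1/(2*(-4 + 2*(-5 - 1)²)) = 9/2 + 1/(2*(-4 + 2*(-6)²)) = 9/2 + 1/(2*(-4 + 2*36)) = 9/2 + 1/(2*(-4 + 72)) = 9/2 + (½)/68 = 9/2 + (½)*(1/68) = 9/2 + 1/136 = 613/136)
(-62 + (z(2) - 1*70))² = (-62 + (613/136 - 1*70))² = (-62 + (613/136 - 70))² = (-62 - 8907/136)² = (-17339/136)² = 300640921/18496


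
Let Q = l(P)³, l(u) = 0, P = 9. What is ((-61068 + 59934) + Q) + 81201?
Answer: 80067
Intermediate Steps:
Q = 0 (Q = 0³ = 0)
((-61068 + 59934) + Q) + 81201 = ((-61068 + 59934) + 0) + 81201 = (-1134 + 0) + 81201 = -1134 + 81201 = 80067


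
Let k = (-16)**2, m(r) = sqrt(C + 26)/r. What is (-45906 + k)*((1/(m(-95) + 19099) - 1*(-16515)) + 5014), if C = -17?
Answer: -891596101687225/907201 ≈ -9.8280e+8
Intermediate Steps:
m(r) = 3/r (m(r) = sqrt(-17 + 26)/r = sqrt(9)/r = 3/r)
k = 256
(-45906 + k)*((1/(m(-95) + 19099) - 1*(-16515)) + 5014) = (-45906 + 256)*((1/(3/(-95) + 19099) - 1*(-16515)) + 5014) = -45650*((1/(3*(-1/95) + 19099) + 16515) + 5014) = -45650*((1/(-3/95 + 19099) + 16515) + 5014) = -45650*((1/(1814402/95) + 16515) + 5014) = -45650*((95/1814402 + 16515) + 5014) = -45650*(29964849125/1814402 + 5014) = -45650*39062260753/1814402 = -891596101687225/907201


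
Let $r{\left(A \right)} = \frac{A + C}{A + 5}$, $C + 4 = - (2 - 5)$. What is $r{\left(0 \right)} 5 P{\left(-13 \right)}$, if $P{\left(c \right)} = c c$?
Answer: $-169$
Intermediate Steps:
$C = -1$ ($C = -4 - \left(2 - 5\right) = -4 - -3 = -4 + 3 = -1$)
$P{\left(c \right)} = c^{2}$
$r{\left(A \right)} = \frac{-1 + A}{5 + A}$ ($r{\left(A \right)} = \frac{A - 1}{A + 5} = \frac{-1 + A}{5 + A}$)
$r{\left(0 \right)} 5 P{\left(-13 \right)} = \frac{-1 + 0}{5 + 0} \cdot 5 \left(-13\right)^{2} = \frac{1}{5} \left(-1\right) 5 \cdot 169 = \left(- \frac{1}{5}\right) 5 \cdot 169 = \left(-1\right) 169 = -169$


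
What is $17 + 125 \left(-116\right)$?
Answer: $-14483$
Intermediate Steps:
$17 + 125 \left(-116\right) = 17 - 14500 = -14483$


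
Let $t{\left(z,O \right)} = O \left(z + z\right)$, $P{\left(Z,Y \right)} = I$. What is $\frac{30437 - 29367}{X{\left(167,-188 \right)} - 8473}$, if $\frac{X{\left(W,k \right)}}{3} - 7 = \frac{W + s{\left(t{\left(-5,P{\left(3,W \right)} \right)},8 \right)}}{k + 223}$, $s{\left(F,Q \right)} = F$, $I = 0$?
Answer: $- \frac{37450}{295319} \approx -0.12681$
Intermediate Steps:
$P{\left(Z,Y \right)} = 0$
$t{\left(z,O \right)} = 2 O z$ ($t{\left(z,O \right)} = O 2 z = 2 O z$)
$X{\left(W,k \right)} = 21 + \frac{3 W}{223 + k}$ ($X{\left(W,k \right)} = 21 + 3 \frac{W + 2 \cdot 0 \left(-5\right)}{k + 223} = 21 + 3 \frac{W + 0}{223 + k} = 21 + 3 \frac{W}{223 + k} = 21 + \frac{3 W}{223 + k}$)
$\frac{30437 - 29367}{X{\left(167,-188 \right)} - 8473} = \frac{30437 - 29367}{\frac{3 \left(1561 + 167 + 7 \left(-188\right)\right)}{223 - 188} - 8473} = \frac{1070}{\frac{3 \left(1561 + 167 - 1316\right)}{35} - 8473} = \frac{1070}{3 \cdot \frac{1}{35} \cdot 412 - 8473} = \frac{1070}{\frac{1236}{35} - 8473} = \frac{1070}{- \frac{295319}{35}} = 1070 \left(- \frac{35}{295319}\right) = - \frac{37450}{295319}$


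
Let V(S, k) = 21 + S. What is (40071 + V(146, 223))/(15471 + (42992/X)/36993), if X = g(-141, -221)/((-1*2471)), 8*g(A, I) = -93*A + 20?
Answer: 19548790078422/7515411660643 ≈ 2.6012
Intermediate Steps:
g(A, I) = 5/2 - 93*A/8 (g(A, I) = (-93*A + 20)/8 = (20 - 93*A)/8 = 5/2 - 93*A/8)
X = -13133/19768 (X = (5/2 - 93/8*(-141))/((-1*2471)) = (5/2 + 13113/8)/(-2471) = (13133/8)*(-1/2471) = -13133/19768 ≈ -0.66436)
(40071 + V(146, 223))/(15471 + (42992/X)/36993) = (40071 + (21 + 146))/(15471 + (42992/(-13133/19768))/36993) = (40071 + 167)/(15471 + (42992*(-19768/13133))*(1/36993)) = 40238/(15471 - 849865856/13133*1/36993) = 40238/(15471 - 849865856/485829069) = 40238/(7515411660643/485829069) = 40238*(485829069/7515411660643) = 19548790078422/7515411660643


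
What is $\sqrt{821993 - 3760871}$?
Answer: $3 i \sqrt{326542} \approx 1714.3 i$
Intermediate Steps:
$\sqrt{821993 - 3760871} = \sqrt{-2938878} = 3 i \sqrt{326542}$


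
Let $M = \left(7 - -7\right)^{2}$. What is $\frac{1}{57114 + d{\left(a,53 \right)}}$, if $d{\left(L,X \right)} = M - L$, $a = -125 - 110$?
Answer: $\frac{1}{57545} \approx 1.7378 \cdot 10^{-5}$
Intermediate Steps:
$M = 196$ ($M = \left(7 + 7\right)^{2} = 14^{2} = 196$)
$a = -235$ ($a = -125 - 110 = -235$)
$d{\left(L,X \right)} = 196 - L$
$\frac{1}{57114 + d{\left(a,53 \right)}} = \frac{1}{57114 + \left(196 - -235\right)} = \frac{1}{57114 + \left(196 + 235\right)} = \frac{1}{57114 + 431} = \frac{1}{57545}$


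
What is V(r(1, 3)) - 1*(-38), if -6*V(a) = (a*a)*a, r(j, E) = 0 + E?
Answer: 67/2 ≈ 33.500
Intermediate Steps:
r(j, E) = E
V(a) = -a**3/6 (V(a) = -a*a*a/6 = -a**2*a/6 = -a**3/6)
V(r(1, 3)) - 1*(-38) = -1/6*3**3 - 1*(-38) = -1/6*27 + 38 = -9/2 + 38 = 67/2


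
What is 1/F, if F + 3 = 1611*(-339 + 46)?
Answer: -1/472026 ≈ -2.1185e-6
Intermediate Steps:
F = -472026 (F = -3 + 1611*(-339 + 46) = -3 + 1611*(-293) = -3 - 472023 = -472026)
1/F = 1/(-472026) = -1/472026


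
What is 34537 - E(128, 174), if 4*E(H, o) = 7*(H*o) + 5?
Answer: -17761/4 ≈ -4440.3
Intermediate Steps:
E(H, o) = 5/4 + 7*H*o/4 (E(H, o) = (7*(H*o) + 5)/4 = (7*H*o + 5)/4 = (5 + 7*H*o)/4 = 5/4 + 7*H*o/4)
34537 - E(128, 174) = 34537 - (5/4 + (7/4)*128*174) = 34537 - (5/4 + 38976) = 34537 - 1*155909/4 = 34537 - 155909/4 = -17761/4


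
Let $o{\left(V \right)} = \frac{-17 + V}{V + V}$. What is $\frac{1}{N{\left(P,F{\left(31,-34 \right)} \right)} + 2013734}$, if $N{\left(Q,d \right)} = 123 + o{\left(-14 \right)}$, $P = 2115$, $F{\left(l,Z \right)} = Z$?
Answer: $\frac{28}{56388027} \approx 4.9656 \cdot 10^{-7}$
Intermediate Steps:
$o{\left(V \right)} = \frac{-17 + V}{2 V}$
$N{\left(Q,d \right)} = \frac{3475}{28}$ ($N{\left(Q,d \right)} = 123 + \frac{-17 - 14}{2 \left(-14\right)} = 123 + \frac{1}{2} \left(- \frac{1}{14}\right) \left(-31\right) = 123 + \frac{31}{28} = \frac{3475}{28}$)
$\frac{1}{N{\left(P,F{\left(31,-34 \right)} \right)} + 2013734} = \frac{1}{\frac{3475}{28} + 2013734} = \frac{1}{\frac{56388027}{28}} = \frac{28}{56388027}$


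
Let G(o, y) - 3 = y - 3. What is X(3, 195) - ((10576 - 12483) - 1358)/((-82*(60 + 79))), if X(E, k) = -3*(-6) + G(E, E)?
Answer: 236093/11398 ≈ 20.714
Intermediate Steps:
G(o, y) = y (G(o, y) = 3 + (y - 3) = 3 + (-3 + y) = y)
X(E, k) = 18 + E (X(E, k) = -3*(-6) + E = 18 + E)
X(3, 195) - ((10576 - 12483) - 1358)/((-82*(60 + 79))) = (18 + 3) - ((10576 - 12483) - 1358)/((-82*(60 + 79))) = 21 - (-1907 - 1358)/((-82*139)) = 21 - (-3265)/(-11398) = 21 - (-3265)*(-1)/11398 = 21 - 1*3265/11398 = 21 - 3265/11398 = 236093/11398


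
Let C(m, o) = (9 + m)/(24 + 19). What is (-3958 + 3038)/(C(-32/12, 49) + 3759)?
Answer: -11868/48493 ≈ -0.24474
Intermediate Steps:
C(m, o) = 9/43 + m/43 (C(m, o) = (9 + m)/43 = (9 + m)*(1/43) = 9/43 + m/43)
(-3958 + 3038)/(C(-32/12, 49) + 3759) = (-3958 + 3038)/((9/43 + (-32/12)/43) + 3759) = -920/((9/43 + (-32*1/12)/43) + 3759) = -920/((9/43 + (1/43)*(-8/3)) + 3759) = -920/((9/43 - 8/129) + 3759) = -920/(19/129 + 3759) = -920/484930/129 = -920*129/484930 = -11868/48493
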